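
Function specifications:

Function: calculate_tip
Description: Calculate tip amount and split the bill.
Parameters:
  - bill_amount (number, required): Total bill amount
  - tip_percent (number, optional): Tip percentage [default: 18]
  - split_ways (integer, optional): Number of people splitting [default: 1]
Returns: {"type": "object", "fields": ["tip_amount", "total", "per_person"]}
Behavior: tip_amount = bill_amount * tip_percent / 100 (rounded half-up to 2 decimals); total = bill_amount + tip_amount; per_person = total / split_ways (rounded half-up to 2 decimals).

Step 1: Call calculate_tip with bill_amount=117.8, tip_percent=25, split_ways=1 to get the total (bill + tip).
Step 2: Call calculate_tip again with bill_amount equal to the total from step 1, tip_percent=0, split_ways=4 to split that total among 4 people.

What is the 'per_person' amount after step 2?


Step 1: calculate_tip(bill_amount=117.8, tip_percent=25, split_ways=1)
  tip_amount = 117.8 * 25/100 = 29.45 -> 29.45
  total = 117.8 + 29.45 = 147.25
  per_person = 147.25 / 1 = 147.25 -> 147.25
  -> total = 147.25
Step 2: calculate_tip(bill_amount=147.25, tip_percent=0, split_ways=4)
  tip_amount = 147.25 * 0/100 = 0 -> 0.00
  total = 147.25 + 0.00 = 147.25
  per_person = 147.25 / 4 = 36.8125 -> 36.81
  -> per_person = 36.81
$36.81


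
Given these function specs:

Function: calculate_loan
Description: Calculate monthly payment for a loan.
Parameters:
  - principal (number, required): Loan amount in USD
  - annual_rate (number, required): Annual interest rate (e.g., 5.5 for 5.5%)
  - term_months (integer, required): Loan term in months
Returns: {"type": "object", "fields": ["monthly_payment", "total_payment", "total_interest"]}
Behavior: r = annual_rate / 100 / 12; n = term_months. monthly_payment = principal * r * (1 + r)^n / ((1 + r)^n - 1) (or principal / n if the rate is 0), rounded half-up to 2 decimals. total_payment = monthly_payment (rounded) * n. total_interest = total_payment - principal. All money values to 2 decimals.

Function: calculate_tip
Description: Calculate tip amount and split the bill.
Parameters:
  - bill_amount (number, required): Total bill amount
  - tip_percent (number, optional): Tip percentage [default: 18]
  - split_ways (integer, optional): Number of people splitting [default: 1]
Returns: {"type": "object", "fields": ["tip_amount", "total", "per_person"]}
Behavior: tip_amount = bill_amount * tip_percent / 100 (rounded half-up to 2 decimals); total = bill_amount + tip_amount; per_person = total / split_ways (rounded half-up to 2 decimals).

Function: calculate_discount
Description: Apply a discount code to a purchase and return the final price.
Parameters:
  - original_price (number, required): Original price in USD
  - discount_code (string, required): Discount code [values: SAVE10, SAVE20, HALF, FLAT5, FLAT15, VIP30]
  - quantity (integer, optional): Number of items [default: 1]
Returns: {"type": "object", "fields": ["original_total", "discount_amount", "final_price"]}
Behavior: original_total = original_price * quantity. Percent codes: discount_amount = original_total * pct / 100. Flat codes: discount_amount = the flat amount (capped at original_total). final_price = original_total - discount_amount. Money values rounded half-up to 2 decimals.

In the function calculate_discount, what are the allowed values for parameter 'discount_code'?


The calculate_discount spec declares:
  - discount_code (string, required): Discount code [values: SAVE10, SAVE20, HALF, FLAT5, FLAT15, VIP30]
Allowed values:
SAVE10, SAVE20, HALF, FLAT5, FLAT15, VIP30


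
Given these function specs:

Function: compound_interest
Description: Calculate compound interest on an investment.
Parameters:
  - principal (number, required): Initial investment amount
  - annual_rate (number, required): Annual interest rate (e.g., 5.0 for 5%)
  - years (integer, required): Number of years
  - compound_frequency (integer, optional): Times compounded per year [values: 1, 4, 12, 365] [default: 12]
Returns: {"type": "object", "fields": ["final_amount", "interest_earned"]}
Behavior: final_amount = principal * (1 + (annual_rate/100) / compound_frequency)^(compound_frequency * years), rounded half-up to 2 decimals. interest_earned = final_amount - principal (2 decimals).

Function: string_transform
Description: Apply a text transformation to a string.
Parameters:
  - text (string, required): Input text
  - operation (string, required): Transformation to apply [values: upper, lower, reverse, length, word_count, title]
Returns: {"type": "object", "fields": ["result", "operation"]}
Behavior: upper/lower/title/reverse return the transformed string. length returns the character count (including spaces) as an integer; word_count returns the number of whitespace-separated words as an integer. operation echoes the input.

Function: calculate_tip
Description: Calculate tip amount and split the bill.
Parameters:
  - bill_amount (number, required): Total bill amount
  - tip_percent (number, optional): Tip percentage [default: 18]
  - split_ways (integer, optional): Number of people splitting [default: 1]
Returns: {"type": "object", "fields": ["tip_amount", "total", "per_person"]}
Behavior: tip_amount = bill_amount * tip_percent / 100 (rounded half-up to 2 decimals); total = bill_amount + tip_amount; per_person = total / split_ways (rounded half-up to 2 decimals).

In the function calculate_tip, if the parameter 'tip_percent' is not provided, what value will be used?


The calculate_tip spec declares:
  - tip_percent (number, optional): Tip percentage [default: 18]
Default:
18


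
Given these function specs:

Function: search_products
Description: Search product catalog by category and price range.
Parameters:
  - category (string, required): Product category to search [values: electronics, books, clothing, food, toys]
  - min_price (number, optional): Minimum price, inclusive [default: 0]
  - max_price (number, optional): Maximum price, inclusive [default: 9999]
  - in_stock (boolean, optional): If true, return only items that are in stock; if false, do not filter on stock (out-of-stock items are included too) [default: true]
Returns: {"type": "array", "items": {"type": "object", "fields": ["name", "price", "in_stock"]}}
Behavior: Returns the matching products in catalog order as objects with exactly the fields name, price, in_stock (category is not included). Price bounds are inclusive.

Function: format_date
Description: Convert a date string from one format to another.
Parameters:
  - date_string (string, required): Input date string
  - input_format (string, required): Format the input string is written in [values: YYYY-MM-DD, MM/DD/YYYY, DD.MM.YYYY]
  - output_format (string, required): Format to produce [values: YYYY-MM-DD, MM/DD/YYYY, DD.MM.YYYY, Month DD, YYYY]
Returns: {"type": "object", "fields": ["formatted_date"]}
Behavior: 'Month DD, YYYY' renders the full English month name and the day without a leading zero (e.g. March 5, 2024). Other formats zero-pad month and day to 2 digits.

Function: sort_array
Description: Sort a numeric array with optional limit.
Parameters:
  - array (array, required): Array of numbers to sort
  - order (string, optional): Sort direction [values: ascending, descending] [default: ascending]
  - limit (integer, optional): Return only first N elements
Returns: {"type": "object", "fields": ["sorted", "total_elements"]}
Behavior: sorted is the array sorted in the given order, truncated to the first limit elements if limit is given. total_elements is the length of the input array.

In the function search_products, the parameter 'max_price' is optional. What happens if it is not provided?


The search_products spec declares:
  - max_price (number, optional): Maximum price, inclusive [default: 9999]
It defaults to 9999


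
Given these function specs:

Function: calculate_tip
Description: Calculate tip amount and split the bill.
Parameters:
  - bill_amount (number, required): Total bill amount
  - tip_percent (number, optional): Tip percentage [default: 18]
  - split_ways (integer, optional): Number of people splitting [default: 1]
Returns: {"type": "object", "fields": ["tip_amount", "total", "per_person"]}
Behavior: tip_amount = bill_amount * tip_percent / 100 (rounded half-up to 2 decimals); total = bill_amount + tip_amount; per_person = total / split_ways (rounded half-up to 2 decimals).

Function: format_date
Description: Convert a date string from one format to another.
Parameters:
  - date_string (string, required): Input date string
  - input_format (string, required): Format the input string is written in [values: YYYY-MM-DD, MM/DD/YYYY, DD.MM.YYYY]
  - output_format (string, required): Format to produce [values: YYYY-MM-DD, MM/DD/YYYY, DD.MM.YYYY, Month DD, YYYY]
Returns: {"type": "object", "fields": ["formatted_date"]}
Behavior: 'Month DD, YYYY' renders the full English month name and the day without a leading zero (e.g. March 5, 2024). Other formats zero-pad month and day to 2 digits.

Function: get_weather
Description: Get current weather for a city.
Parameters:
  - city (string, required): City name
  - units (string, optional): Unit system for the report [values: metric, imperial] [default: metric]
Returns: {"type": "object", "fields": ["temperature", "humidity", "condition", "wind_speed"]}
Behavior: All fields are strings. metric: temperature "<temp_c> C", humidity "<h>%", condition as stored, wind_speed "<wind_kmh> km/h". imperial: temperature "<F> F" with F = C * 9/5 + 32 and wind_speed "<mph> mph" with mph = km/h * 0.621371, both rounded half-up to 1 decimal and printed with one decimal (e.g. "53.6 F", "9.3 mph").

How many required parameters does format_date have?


Parameters of format_date: date_string (required), input_format (required), output_format (required)
Required count:
3


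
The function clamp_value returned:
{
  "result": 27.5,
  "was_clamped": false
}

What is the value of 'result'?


27.5


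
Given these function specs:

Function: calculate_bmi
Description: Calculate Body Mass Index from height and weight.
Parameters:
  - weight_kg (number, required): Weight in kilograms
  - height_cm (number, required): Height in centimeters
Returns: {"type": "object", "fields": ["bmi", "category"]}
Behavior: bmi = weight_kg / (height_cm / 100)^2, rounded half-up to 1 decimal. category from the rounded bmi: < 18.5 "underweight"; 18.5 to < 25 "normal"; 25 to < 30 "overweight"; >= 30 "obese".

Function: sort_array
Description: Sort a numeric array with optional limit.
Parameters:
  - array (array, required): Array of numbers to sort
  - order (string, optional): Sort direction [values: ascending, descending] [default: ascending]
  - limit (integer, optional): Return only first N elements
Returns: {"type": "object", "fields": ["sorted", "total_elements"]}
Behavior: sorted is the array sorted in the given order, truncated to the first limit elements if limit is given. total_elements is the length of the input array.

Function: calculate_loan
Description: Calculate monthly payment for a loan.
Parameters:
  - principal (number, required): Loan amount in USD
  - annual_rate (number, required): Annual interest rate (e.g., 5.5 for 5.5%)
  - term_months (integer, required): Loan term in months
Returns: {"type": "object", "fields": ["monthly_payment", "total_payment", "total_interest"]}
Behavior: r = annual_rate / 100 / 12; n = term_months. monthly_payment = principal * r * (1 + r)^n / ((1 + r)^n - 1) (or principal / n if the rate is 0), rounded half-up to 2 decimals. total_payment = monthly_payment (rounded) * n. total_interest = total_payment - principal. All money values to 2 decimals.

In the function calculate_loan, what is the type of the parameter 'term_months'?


The calculate_loan spec declares:
  - term_months (integer, required): Loan term in months
Type:
integer


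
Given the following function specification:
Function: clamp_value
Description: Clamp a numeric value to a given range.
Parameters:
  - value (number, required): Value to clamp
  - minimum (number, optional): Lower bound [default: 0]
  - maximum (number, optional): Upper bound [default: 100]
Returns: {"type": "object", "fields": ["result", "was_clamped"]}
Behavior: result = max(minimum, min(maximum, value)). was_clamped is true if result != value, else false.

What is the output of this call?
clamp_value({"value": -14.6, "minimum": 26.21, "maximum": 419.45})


result = max(26.21, min(419.45, -14.6)) = max(26.21, -14.6) = 26.21
was_clamped = (26.21 != -14.6) = true
Output:
{"result": 26.21, "was_clamped": true}


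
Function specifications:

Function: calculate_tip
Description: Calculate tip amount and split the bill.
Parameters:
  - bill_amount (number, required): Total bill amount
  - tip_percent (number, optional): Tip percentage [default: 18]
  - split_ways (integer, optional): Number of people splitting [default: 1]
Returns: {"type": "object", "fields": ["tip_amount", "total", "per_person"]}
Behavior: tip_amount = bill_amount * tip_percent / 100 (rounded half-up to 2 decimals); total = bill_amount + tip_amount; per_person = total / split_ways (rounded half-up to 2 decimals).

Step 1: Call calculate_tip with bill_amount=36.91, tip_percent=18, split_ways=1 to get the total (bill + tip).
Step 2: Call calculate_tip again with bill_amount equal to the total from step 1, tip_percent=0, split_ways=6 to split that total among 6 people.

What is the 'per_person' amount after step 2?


Step 1: calculate_tip(bill_amount=36.91, tip_percent=18, split_ways=1)
  tip_amount = 36.91 * 18/100 = 6.6438 -> 6.64
  total = 36.91 + 6.64 = 43.55
  per_person = 43.55 / 1 = 43.55 -> 43.55
  -> total = 43.55
Step 2: calculate_tip(bill_amount=43.55, tip_percent=0, split_ways=6)
  tip_amount = 43.55 * 0/100 = 0 -> 0.00
  total = 43.55 + 0.00 = 43.55
  per_person = 43.55 / 6 = 7.258333 -> 7.26
  -> per_person = 7.26
$7.26


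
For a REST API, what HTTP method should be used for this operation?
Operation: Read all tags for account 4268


GET = read, POST = create, PUT = update/replace, DELETE = remove
This operation is a read.
GET


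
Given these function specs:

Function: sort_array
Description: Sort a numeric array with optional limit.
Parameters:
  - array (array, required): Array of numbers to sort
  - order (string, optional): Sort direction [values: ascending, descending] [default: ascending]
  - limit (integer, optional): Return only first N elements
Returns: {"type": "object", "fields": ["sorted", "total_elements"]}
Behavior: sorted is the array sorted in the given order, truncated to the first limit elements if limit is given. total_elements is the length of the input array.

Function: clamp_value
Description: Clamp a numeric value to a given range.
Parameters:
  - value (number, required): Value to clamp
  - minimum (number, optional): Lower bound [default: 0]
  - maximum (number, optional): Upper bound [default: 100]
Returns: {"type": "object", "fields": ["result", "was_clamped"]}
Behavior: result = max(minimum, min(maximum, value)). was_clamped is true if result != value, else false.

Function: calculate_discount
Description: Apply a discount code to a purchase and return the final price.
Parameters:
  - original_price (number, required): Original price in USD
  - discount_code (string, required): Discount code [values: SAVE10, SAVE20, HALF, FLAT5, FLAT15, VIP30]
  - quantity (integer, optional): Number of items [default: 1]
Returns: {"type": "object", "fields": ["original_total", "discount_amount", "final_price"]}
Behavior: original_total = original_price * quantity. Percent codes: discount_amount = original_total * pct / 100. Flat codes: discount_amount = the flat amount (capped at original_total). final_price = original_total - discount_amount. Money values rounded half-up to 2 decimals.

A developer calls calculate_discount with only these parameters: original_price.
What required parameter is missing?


Required parameters: original_price, discount_code
Provided: original_price
Missing: discount_code
discount_code


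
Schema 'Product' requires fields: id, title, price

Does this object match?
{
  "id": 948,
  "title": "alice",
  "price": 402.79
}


Checking required fields... All present.
Valid - all required fields present


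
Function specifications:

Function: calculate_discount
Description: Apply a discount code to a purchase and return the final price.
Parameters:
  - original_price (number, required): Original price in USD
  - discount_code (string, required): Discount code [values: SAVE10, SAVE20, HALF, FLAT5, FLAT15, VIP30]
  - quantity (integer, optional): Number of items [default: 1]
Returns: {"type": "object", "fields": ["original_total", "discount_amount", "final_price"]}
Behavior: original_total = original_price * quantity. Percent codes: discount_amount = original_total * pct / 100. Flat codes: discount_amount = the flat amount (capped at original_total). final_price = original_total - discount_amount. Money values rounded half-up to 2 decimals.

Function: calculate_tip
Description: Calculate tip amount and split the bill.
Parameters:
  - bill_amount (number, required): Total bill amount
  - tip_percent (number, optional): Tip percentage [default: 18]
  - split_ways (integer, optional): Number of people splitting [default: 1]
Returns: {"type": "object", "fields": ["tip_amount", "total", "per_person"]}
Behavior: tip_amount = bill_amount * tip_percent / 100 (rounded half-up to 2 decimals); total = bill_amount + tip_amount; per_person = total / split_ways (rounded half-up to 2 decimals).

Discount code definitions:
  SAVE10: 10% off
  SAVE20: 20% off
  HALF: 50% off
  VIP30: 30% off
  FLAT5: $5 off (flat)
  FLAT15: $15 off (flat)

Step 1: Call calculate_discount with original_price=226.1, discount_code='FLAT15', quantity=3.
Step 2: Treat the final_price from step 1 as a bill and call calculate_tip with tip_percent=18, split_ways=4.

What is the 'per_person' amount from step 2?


Step 1: calculate_discount(original_price=226.1, discount_code=FLAT15, quantity=3)
  original_total = 226.1 * 3 = 678.30
  FLAT15 = $15 flat: discount_amount = min(15.00, 678.30) = 15.00
  final_price = 678.30 - 15.00 = 663.30
  -> final_price = 663.30
Step 2: calculate_tip(bill_amount=663.3, tip_percent=18, split_ways=4)
  tip_amount = 663.3 * 18/100 = 119.394 -> 119.39
  total = 663.3 + 119.39 = 782.69
  per_person = 782.69 / 4 = 195.6725 -> 195.67
  -> per_person = 195.67
$195.67


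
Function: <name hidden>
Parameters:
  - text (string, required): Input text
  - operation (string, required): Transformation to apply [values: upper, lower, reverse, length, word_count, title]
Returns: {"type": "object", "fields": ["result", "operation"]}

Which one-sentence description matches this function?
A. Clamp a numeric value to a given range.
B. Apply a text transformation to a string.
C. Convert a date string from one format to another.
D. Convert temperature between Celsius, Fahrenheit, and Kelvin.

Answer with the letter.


Parameters text, operation and return ["result", "operation"] fit: Apply a text transformation to a string.
B


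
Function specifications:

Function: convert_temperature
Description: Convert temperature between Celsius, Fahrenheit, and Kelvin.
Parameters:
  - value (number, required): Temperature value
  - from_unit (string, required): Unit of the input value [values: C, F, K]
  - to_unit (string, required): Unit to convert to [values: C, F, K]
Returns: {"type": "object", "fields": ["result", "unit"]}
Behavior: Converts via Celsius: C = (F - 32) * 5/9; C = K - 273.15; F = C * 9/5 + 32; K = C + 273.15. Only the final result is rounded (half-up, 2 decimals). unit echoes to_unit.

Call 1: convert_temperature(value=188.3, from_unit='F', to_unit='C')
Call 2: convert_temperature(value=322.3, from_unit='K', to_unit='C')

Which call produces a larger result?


Call 1:
  To C: (188.3 - 32) * 5/9 = 86.833333
  Target is C: 86.833333
  Round to 2 decimals: 86.83
  -> 86.83 C
Call 2:
  To C: 322.3 - 273.15 = 49.15
  Target is C: 49.15
  Round to 2 decimals: 49.15
  -> 49.15 C
Call 1 (86.83 C)


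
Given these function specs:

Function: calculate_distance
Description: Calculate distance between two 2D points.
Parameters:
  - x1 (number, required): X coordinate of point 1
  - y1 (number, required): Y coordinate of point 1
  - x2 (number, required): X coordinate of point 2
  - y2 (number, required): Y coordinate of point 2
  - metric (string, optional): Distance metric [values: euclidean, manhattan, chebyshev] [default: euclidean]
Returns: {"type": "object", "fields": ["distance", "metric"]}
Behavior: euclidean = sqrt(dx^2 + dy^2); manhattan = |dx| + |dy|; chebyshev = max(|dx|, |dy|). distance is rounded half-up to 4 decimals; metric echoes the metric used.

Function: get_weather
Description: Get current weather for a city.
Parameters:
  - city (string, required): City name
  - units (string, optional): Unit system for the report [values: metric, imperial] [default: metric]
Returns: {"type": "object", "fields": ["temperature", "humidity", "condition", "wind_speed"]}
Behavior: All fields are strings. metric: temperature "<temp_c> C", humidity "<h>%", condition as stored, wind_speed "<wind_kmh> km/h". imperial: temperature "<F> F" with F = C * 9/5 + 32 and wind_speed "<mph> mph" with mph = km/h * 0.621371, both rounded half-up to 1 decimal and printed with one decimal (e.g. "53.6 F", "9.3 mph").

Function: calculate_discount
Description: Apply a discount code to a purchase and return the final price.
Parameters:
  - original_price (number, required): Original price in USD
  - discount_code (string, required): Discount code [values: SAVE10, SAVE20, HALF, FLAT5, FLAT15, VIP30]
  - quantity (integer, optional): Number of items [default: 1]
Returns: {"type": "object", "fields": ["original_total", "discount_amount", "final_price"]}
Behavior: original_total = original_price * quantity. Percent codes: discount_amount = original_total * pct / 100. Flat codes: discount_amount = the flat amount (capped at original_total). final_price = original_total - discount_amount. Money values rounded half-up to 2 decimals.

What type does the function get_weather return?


The get_weather spec declares Returns: {"type": "object", "fields": ["temperature", "humidity", "condition", "wind_speed"]}
Type:
object


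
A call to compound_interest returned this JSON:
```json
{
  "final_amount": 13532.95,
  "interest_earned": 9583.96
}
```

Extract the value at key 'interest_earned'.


9583.96


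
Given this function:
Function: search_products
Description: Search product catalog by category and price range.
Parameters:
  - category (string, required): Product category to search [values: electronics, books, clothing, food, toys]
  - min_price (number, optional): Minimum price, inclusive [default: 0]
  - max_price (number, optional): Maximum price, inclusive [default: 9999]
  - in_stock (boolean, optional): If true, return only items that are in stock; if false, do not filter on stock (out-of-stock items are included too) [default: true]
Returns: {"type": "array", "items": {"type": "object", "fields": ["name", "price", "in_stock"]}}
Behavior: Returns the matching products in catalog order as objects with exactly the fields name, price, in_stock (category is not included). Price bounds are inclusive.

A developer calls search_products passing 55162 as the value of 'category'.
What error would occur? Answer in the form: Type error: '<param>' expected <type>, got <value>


Spec: 'category' is declared as string; 55162 is an integer.
Type error: 'category' expected string, got 55162


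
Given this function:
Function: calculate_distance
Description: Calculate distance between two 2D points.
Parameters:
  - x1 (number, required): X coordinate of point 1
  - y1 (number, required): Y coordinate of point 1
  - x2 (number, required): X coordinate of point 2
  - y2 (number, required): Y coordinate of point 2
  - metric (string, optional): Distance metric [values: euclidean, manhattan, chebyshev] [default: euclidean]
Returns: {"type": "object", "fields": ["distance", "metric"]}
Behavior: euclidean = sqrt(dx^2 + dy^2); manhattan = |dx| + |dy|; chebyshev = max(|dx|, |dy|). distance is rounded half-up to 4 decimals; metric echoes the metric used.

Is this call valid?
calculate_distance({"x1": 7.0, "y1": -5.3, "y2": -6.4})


Checking required parameters...
Missing required parameter: x2
Invalid - missing required parameter 'x2'


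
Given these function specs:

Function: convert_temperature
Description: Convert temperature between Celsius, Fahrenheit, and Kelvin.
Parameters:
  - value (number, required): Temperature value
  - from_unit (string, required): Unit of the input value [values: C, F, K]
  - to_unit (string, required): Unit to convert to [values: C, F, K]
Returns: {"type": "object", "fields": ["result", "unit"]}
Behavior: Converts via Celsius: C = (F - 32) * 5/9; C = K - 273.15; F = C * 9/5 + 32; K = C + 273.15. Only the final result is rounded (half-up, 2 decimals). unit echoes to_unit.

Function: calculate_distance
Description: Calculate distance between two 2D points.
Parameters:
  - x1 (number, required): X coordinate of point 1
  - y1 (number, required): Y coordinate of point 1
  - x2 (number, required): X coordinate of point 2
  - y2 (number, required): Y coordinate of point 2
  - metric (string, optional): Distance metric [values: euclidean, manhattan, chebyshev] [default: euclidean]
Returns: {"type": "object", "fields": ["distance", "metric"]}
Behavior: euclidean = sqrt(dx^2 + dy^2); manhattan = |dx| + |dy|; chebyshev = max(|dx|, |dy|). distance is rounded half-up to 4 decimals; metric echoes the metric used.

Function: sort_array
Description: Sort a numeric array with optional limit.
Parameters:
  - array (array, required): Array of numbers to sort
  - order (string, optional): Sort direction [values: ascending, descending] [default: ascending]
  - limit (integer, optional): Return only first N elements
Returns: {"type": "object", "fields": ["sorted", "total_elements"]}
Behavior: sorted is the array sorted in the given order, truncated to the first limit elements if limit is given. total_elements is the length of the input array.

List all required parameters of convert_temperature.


Parameters of convert_temperature and their required/optional flag:
  value: required
  from_unit: required
  to_unit: required
from_unit, to_unit, value


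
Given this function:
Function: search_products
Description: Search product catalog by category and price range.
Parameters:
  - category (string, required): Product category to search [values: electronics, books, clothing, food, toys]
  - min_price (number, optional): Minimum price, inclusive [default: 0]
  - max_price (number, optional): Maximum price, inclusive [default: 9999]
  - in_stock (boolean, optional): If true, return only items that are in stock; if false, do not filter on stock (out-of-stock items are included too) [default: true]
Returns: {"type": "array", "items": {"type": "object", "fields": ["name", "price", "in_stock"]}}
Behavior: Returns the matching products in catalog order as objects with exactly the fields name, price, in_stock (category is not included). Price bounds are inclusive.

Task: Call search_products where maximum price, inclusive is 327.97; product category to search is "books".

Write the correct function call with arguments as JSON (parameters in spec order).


Mapping each described value to its parameter name:
  'Maximum price, inclusive' -> max_price = 327.97
  'Product category to search' -> category = "books"
search_products({"category": "books", "max_price": 327.97})


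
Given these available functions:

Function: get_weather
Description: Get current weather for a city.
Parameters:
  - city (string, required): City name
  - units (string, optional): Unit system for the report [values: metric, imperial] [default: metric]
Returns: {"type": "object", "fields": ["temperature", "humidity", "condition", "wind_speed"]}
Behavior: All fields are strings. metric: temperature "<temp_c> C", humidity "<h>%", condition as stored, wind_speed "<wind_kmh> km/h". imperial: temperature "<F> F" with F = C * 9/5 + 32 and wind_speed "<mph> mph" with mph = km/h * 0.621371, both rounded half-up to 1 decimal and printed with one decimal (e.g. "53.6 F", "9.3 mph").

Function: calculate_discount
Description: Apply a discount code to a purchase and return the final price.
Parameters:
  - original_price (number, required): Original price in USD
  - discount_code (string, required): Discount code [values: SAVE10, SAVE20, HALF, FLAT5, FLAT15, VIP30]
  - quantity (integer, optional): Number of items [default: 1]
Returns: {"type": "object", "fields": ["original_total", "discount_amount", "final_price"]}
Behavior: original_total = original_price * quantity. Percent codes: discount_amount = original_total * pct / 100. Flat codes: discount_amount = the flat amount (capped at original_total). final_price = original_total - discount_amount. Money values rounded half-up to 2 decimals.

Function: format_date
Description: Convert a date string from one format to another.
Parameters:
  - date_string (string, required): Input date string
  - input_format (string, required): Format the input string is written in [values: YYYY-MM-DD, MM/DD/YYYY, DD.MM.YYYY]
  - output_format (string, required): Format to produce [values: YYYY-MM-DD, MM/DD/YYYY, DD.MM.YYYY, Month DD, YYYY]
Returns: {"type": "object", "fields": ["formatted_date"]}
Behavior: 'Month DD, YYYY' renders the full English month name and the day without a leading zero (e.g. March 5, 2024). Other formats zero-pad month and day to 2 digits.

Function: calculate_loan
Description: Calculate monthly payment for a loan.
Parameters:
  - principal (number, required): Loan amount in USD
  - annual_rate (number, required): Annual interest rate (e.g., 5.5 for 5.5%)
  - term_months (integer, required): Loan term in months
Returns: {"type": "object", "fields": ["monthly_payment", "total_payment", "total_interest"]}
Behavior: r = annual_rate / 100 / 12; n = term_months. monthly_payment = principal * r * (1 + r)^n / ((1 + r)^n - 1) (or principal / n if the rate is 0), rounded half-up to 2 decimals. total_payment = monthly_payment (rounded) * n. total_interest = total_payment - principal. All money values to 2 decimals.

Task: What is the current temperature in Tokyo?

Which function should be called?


The task needs a function whose description is: Get current weather for a city.
get_weather


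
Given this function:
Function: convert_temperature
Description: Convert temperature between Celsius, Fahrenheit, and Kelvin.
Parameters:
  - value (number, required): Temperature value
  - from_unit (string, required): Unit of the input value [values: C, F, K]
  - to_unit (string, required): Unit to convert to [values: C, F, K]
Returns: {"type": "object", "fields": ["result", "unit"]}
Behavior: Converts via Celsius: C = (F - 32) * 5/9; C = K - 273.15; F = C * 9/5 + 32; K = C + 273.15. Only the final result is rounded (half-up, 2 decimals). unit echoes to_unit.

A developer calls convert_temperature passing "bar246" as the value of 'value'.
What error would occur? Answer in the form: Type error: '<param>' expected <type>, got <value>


Spec: 'value' is declared as number; "bar246" is a string.
Type error: 'value' expected number, got "bar246"


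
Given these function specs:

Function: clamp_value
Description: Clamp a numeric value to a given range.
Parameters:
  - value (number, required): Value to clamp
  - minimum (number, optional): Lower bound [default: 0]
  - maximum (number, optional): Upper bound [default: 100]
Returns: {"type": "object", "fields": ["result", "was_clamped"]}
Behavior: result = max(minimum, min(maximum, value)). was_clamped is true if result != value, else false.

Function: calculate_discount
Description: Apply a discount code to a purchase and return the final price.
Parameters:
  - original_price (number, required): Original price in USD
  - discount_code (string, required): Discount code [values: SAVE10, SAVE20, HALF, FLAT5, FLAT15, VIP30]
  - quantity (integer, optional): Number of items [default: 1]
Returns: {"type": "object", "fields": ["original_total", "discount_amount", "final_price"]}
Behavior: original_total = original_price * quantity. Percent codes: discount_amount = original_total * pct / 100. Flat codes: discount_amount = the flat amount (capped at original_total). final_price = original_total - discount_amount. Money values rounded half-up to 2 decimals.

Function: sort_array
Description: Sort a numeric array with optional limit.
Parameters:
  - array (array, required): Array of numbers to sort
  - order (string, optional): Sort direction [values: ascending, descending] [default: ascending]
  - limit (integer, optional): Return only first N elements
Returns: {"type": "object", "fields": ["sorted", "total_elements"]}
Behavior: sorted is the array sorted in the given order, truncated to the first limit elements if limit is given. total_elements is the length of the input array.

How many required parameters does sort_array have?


Parameters of sort_array: array (required), order (optional), limit (optional)
Required count:
1


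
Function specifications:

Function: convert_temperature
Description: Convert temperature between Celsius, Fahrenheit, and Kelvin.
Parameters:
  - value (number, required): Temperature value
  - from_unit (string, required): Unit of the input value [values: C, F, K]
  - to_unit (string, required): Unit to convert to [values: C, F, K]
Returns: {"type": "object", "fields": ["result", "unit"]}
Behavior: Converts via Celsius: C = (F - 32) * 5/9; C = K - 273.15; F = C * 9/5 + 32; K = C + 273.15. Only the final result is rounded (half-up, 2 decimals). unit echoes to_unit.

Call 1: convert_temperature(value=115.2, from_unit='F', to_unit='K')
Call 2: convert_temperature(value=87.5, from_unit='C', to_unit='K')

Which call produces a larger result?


Call 1:
  To C: (115.2 - 32) * 5/9 = 46.222222
  To K: 46.222222 + 273.15 = 319.372222
  Round to 2 decimals: 319.37
  -> 319.37 K
Call 2:
  Input already in C: 87.5
  To K: 87.5 + 273.15 = 360.65
  Round to 2 decimals: 360.65
  -> 360.65 K
Call 2 (360.65 K)


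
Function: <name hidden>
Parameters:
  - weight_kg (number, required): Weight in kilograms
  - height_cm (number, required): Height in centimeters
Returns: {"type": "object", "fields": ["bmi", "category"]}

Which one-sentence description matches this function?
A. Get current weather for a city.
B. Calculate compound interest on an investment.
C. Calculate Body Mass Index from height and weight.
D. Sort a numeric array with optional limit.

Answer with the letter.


Parameters weight_kg, height_cm and return ["bmi", "category"] fit: Calculate Body Mass Index from height and weight.
C


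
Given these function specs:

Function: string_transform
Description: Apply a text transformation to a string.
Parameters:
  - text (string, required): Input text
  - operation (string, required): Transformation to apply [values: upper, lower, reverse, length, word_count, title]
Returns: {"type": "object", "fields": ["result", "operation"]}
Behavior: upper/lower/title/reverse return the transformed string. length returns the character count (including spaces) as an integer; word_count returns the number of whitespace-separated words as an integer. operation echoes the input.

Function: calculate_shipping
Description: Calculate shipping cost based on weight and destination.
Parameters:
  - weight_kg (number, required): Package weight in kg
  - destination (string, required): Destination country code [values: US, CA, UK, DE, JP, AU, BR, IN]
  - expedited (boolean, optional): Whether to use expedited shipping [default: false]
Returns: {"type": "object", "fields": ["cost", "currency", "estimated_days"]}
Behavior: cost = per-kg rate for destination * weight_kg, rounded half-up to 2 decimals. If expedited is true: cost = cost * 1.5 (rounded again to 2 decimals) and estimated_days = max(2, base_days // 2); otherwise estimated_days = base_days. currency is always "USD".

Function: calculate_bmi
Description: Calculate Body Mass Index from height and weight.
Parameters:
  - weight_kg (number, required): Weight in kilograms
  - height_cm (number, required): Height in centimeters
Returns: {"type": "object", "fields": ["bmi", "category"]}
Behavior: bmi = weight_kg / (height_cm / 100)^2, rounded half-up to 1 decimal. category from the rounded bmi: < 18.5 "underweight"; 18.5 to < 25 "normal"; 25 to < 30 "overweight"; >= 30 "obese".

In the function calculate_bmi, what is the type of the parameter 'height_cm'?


The calculate_bmi spec declares:
  - height_cm (number, required): Height in centimeters
Type:
number


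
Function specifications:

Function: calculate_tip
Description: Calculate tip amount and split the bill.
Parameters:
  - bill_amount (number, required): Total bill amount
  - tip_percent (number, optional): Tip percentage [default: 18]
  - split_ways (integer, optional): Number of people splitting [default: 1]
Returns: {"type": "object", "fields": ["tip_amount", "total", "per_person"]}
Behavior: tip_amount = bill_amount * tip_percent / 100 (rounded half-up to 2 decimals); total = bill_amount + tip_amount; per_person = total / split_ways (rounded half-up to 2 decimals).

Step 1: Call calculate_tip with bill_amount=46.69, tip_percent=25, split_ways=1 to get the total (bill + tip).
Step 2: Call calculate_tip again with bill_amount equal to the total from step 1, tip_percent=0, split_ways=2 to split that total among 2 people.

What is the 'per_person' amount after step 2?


Step 1: calculate_tip(bill_amount=46.69, tip_percent=25, split_ways=1)
  tip_amount = 46.69 * 25/100 = 11.6725 -> 11.67
  total = 46.69 + 11.67 = 58.36
  per_person = 58.36 / 1 = 58.36 -> 58.36
  -> total = 58.36
Step 2: calculate_tip(bill_amount=58.36, tip_percent=0, split_ways=2)
  tip_amount = 58.36 * 0/100 = 0 -> 0.00
  total = 58.36 + 0.00 = 58.36
  per_person = 58.36 / 2 = 29.18 -> 29.18
  -> per_person = 29.18
$29.18


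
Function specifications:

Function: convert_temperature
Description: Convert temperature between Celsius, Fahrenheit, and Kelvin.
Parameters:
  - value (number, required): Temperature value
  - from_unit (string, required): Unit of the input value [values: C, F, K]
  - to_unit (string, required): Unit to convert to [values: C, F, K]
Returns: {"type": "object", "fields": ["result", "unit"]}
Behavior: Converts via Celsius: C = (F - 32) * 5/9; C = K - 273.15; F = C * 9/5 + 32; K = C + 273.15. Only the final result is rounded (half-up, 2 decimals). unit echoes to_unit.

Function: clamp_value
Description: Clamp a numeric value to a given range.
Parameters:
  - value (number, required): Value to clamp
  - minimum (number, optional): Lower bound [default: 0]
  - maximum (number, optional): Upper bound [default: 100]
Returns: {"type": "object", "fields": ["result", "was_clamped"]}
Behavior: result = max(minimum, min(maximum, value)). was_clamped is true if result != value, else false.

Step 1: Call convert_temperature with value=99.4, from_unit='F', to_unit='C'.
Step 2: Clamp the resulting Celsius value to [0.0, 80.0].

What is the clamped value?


Step 1: convert_temperature(value=99.4, from_unit=F, to_unit=C)
  To C: (99.4 - 32) * 5/9 = 37.444444
  Target is C: 37.444444
  Round to 2 decimals: 37.44
  -> result = 37.44 C
Step 2: clamp_value(value=37.44, minimum=0.0, maximum=80.0)
  result = max(0.0, min(80.0, 37.44)) = max(0.0, 37.44) = 37.44
  was_clamped = (37.44 != 37.44) = false
  -> result = 37.44
37.44


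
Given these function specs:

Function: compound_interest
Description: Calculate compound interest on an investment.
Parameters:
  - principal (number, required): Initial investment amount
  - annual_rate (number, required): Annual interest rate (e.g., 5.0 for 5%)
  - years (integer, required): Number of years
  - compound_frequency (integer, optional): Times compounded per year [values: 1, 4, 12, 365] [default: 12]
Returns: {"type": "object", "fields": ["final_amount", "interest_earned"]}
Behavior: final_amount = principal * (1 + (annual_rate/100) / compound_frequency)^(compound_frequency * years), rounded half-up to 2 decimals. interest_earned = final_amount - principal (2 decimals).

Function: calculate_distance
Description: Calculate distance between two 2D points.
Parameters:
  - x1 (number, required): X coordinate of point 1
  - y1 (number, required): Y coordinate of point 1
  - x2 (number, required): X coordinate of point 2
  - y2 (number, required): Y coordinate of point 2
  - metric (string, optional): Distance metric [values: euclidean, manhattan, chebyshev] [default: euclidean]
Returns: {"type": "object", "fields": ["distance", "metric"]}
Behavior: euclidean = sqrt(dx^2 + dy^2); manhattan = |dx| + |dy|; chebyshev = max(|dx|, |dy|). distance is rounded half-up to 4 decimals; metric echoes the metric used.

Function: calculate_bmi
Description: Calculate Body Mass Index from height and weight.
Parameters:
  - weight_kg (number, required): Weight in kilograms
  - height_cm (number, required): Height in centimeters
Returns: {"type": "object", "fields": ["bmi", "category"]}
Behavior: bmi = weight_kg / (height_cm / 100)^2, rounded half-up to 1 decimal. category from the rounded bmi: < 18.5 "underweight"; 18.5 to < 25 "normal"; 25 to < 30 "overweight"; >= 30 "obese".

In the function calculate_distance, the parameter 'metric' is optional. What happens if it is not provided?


The calculate_distance spec declares:
  - metric (string, optional): Distance metric [values: euclidean, manhattan, chebyshev] [default: euclidean]
It defaults to euclidean
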